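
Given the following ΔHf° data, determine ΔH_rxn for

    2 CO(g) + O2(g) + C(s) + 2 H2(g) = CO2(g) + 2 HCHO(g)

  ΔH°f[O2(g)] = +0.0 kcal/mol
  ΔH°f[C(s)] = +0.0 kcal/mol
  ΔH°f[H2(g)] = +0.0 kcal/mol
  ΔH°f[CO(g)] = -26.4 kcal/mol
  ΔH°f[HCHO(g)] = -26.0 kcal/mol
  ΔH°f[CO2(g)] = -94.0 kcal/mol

ΔH°rxn = Σ nΔHf°(products) − Σ nΔHf°(reactants).
Products: 1·(-94.0) + 2·(-26.0) = -146.0
Reactants: 2·(-26.4) + 1·(+0.0) + 1·(+0.0) + 2·(+0.0) = -52.8
ΔH_rxn = (-146.0) − (-52.8) = -93.2 kcal/mol

ΔH_rxn = -93.2 kcal/mol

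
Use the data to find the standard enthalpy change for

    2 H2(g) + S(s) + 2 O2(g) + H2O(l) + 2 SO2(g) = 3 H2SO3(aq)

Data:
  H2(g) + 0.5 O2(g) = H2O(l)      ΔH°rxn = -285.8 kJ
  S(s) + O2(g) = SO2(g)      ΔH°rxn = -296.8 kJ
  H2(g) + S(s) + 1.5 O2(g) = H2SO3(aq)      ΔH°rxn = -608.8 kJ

ΔH°rxn = -947.0 kJ

equation 1 reversed: +285.8 kJ
equation 2 reversed and × 2: (-2)·(-296.8) = +593.6 kJ
equation 3 × 3: (3)·(-608.8) = -1826.4 kJ
ΔH°rxn = (+285.8) + (+593.6) + (-1826.4) = -947.0 kJ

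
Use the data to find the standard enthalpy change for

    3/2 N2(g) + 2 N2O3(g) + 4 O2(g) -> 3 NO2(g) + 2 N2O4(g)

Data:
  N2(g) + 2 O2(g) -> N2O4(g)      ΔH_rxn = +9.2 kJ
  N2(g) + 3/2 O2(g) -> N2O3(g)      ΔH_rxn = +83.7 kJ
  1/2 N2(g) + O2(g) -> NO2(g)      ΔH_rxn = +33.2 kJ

equation 1 × 2 (scale by 2 for the 2 N2O4(g)): (2)·(+9.2) = +18.4 kJ
equation 2 reversed and × 2 (reverse to put N2O3(g) on the reactant side; scale by 2 for the 2 N2O3(g)): (-2)·(+83.7) = -167.4 kJ
equation 3 × 3 (scale by 3 for the 3 NO2(g)): (3)·(+33.2) = +99.6 kJ
Since enthalpy is a state function, ΔH_rxn = (2)·(+9.2) + (-2)·(+83.7) + (3)·(+33.2) = -49.4 kJ

ΔH_rxn = -49.4 kJ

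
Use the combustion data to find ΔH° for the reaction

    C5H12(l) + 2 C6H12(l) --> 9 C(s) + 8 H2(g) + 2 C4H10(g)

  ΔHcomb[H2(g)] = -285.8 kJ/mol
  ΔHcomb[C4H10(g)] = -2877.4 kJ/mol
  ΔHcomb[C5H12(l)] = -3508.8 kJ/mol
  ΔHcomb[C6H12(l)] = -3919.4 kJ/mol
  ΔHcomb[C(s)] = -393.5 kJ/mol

With combustion enthalpies, reactants minus products:
= [1·(-3508.8) + 2·(-3919.4)] − [9·(-393.5) + 8·(-285.8) + 2·(-2877.4)]
= 235.1 kJ/mol

ΔH° = 235.1 kJ/mol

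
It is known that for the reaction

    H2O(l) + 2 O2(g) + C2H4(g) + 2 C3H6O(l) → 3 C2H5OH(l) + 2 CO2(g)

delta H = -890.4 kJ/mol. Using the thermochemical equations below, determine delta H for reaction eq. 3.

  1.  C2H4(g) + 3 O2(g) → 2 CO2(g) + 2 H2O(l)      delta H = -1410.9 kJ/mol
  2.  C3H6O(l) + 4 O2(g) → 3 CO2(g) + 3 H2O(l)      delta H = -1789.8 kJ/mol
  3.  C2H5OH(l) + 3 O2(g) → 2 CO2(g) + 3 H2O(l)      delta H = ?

eq. 1 as written: -1410.9 kJ/mol
eq. 2 × 2: (2)·(-1789.8) = -3579.6 kJ/mol
eq. 3 reversed and × 3: contributes −3·x
-890.4 = (-1410.9) + (-3579.6) − 3·x
x = (-890.4 − (-4990.5)) / (-3) = -1366.7 kJ/mol

delta H = -1366.7 kJ/mol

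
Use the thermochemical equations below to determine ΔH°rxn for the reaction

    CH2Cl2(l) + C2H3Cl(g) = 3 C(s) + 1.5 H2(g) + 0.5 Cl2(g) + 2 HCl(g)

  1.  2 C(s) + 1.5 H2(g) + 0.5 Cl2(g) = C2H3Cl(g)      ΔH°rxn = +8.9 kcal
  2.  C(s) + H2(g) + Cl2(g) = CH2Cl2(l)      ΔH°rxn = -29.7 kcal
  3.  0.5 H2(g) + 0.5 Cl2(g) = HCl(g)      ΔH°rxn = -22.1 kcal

ΔH°rxn = -23.4 kcal

eq. 1 reversed (C2H3Cl(g) must end up as a reactant): -8.9 kcal
eq. 2 reversed (reverse to put CH2Cl2(l) on the reactant side): +29.7 kcal
eq. 3 × 2 (×2 to match 2 HCl(g) in the target): (2)·(-22.1) = -44.2 kcal
ΔH°rxn = (-8.9) + (+29.7) + (-44.2) = -23.4 kcal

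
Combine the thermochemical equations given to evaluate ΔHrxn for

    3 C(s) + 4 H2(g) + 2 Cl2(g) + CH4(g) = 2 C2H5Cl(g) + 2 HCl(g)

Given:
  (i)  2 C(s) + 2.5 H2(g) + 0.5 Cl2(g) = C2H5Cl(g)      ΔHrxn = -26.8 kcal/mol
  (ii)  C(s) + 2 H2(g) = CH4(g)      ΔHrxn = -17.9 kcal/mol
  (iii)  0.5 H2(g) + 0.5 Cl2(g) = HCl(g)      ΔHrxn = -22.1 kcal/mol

(i) × 2: (2)·(-26.8) = -53.6 kcal/mol
(ii) reversed: +17.9 kcal/mol
(iii) × 2: (2)·(-22.1) = -44.2 kcal/mol
Since enthalpy is a state function, ΔHrxn = (-53.6) + (+17.9) + (-44.2) = -79.9 kcal/mol

ΔHrxn = -79.9 kcal/mol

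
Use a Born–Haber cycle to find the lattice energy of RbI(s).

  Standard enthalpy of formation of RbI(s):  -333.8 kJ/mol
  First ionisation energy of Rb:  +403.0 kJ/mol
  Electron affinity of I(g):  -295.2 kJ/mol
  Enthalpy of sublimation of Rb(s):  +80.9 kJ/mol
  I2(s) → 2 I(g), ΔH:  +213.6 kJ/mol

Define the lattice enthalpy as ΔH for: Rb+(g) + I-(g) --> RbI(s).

ΔHf° = 1·ΔHsub + 1·(ΣIE) + 1/2·D(I2) + 1·EA + U
-333.8 = 1·(+80.9) + 1·(+403.0) + 1/2·(+213.6) + 1·(-295.2) + U
U = -333.8 − (+295.5) = -629.3 kJ/mol

U = -629.3 kJ/mol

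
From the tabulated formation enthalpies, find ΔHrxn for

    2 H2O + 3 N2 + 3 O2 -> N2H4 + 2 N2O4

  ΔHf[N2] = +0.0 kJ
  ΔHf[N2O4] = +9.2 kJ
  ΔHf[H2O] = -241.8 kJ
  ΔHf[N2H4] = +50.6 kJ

Products: 1·(+50.6) + 2·(+9.2) = +69.0
Reactants: 2·(-241.8) + 3·(+0.0) + 3·(+0.0) = -483.6
ΔHrxn = (+69.0) − (-483.6) = 552.6 kJ

ΔHrxn = 552.6 kJ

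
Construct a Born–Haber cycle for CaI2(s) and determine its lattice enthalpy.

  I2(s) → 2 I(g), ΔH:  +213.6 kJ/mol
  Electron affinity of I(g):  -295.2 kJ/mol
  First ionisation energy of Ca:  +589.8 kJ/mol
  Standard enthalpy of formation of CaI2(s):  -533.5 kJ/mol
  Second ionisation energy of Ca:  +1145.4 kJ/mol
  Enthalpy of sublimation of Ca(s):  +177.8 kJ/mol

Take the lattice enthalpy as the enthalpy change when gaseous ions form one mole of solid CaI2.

U = -2069.7 kJ/mol

ΔHf° = 1·ΔHsub + 1·(ΣIE) + 1·D(I2) + 2·EA + U
-533.5 = 1·(+177.8) + 1·(+1735.2) + 1·(+213.6) + 2·(-295.2) + U
U = -533.5 − (+1536.2) = -2069.7 kJ/mol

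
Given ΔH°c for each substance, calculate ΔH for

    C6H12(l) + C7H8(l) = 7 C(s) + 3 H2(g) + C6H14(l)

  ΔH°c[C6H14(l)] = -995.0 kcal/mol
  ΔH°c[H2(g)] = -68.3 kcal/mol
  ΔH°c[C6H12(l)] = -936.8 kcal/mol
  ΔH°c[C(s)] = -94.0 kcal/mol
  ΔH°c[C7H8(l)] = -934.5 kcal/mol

With combustion enthalpies, reactants minus products:
= [1·(-936.8) + 1·(-934.5)] − [7·(-94.0) + 3·(-68.3) + 1·(-995.0)]
= -13.4 kcal/mol

ΔH = -13.4 kcal/mol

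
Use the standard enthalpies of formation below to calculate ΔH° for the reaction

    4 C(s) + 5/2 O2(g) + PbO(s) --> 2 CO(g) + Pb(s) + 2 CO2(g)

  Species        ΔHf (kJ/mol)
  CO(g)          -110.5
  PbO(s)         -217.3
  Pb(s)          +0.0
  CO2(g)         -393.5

ΔH°rxn = Σ nΔHf°(products) − Σ nΔHf°(reactants).
Products: 2·(-110.5) + 1·(+0.0) + 2·(-393.5) = -1008.0
Reactants: 4·(+0.0) + 5/2·(+0.0) + 1·(-217.3) = -217.3
ΔH° = (-1008.0) − (-217.3) = -790.7 kJ/mol

ΔH° = -790.7 kJ/mol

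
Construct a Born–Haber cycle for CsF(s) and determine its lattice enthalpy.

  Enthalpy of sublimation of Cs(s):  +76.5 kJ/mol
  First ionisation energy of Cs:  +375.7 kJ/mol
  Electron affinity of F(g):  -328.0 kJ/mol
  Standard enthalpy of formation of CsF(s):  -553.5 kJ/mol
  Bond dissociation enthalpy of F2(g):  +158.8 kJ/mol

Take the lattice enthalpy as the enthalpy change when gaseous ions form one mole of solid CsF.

U = -757.1 kJ/mol

ΔHf° = 1·ΔHsub + 1·(ΣIE) + 1/2·D(F2) + 1·EA + U
-553.5 = 1·(+76.5) + 1·(+375.7) + 1/2·(+158.8) + 1·(-328.0) + U
U = -553.5 − (+203.6) = -757.1 kJ/mol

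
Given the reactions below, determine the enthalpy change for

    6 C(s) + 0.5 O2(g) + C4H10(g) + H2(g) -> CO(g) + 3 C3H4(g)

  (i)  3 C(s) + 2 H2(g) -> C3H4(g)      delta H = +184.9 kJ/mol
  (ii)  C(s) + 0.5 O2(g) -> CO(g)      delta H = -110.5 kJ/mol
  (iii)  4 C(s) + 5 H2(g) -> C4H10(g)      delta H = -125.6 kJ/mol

delta H = 569.8 kJ/mol

(i) × 3: (3)·(+184.9) = +554.7 kJ/mol
(ii) as written: -110.5 kJ/mol
(iii) reversed: +125.6 kJ/mol
delta H = (+554.7) + (-110.5) + (+125.6) = 569.8 kJ/mol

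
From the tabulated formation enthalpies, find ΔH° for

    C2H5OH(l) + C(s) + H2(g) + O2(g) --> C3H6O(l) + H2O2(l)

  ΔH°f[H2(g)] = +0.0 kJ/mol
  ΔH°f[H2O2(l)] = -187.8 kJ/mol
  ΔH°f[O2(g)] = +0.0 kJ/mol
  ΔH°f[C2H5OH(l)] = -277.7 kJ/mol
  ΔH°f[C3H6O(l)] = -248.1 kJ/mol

ΔH° = -158.2 kJ/mol

ΔH°rxn = Σ nΔHf°(products) − Σ nΔHf°(reactants).
Products: 1·(-248.1) + 1·(-187.8) = -435.9
Reactants: 1·(-277.7) + 1·(+0.0) + 1·(+0.0) + 1·(+0.0) = -277.7
ΔH° = (-435.9) − (-277.7) = -158.2 kJ/mol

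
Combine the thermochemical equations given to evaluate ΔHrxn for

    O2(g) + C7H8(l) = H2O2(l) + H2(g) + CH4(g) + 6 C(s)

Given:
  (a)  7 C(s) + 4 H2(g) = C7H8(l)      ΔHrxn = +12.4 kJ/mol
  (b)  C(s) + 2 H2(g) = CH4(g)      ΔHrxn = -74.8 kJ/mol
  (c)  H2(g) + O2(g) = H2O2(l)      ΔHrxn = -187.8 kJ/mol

ΔHrxn = -275.0 kJ/mol

(a) reversed (reverse to put C7H8(l) on the reactant side): -12.4 kJ/mol
(b) as written (CH4(g) already on the product side): -74.8 kJ/mol
(c) as written (H2O2(l) already on the product side): -187.8 kJ/mol
Combining the equations, ΔHrxn = (-12.4) + (-74.8) + (-187.8) = -275.0 kJ/mol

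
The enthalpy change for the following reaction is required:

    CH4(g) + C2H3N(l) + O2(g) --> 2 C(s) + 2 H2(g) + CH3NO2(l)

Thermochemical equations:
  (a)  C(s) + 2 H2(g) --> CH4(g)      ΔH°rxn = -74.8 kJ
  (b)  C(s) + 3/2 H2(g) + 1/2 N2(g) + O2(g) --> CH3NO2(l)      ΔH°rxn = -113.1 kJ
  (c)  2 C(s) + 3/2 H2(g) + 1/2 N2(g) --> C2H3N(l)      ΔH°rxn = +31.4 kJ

ΔH°rxn = -69.7 kJ

(a) reversed (reverse to put CH4(g) on the reactant side): +74.8 kJ
(b) as written (CH3NO2(l) already on the product side): -113.1 kJ
(c) reversed (reverse to put C2H3N(l) on the reactant side): -31.4 kJ
Summing the manipulated equations, ΔH°rxn = (+74.8) + (-113.1) + (-31.4) = -69.7 kJ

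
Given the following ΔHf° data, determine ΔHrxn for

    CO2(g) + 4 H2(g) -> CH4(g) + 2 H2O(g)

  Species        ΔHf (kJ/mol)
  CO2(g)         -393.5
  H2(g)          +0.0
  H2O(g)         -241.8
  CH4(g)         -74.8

ΔHrxn = -164.9 kJ/mol

Products: 1·(-74.8) + 2·(-241.8) = -558.4
Reactants: 1·(-393.5) + 4·(+0.0) = -393.5
ΔHrxn = (-558.4) − (-393.5) = -164.9 kJ/mol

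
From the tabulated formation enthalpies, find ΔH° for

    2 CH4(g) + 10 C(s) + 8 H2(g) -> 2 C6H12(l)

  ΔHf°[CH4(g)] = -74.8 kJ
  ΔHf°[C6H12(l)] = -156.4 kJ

Products: 2·(-156.4) = -312.8
Reactants: 2·(-74.8) + 10·(+0.0) + 8·(+0.0) = -149.6
ΔH° = (-312.8) − (-149.6) = -163.2 kJ

ΔH° = -163.2 kJ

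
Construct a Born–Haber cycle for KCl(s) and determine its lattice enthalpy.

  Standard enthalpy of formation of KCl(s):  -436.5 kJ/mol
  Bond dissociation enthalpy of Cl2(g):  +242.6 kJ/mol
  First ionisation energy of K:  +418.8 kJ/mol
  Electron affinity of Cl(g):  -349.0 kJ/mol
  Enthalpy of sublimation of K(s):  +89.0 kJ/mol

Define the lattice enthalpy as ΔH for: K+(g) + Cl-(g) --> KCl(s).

ΔHf° = 1·ΔHsub + 1·(ΣIE) + 1/2·D(Cl2) + 1·EA + U
-436.5 = 1·(+89.0) + 1·(+418.8) + 1/2·(+242.6) + 1·(-349.0) + U
U = -436.5 − (+280.1) = -716.6 kJ/mol

U = -716.6 kJ/mol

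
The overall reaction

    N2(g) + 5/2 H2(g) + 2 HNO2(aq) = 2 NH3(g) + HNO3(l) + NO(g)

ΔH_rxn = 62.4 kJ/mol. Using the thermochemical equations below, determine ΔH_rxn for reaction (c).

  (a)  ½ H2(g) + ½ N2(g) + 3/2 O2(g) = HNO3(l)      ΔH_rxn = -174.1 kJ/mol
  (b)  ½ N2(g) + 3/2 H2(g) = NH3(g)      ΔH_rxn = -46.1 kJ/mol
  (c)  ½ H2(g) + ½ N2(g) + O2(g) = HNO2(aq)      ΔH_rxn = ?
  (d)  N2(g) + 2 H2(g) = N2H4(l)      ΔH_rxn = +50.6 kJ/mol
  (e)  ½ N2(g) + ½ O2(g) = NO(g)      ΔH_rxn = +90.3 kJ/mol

ΔH_rxn = -119.2 kJ/mol

(a) as written (HNO3(l) already on the product side): -174.1 kJ/mol
(b) × 2 (×2 to match 2 NH3(g) in the target): (2)·(-46.1) = -92.2 kJ/mol
(c) reversed and × 2 (reverse to put HNO2(aq) on the reactant side; ×2 to match 2 HNO2(aq) in the target): contributes −2·x
(d): not needed (N2H4(l) appears nowhere else).
(e) as written (NO(g) already on the product side): +90.3 kJ/mol
+62.4 = (-174.1) + (-92.2) + (+90.3) − 2·x
x = (+62.4 − (-176.0)) / (-2) = -119.2 kJ/mol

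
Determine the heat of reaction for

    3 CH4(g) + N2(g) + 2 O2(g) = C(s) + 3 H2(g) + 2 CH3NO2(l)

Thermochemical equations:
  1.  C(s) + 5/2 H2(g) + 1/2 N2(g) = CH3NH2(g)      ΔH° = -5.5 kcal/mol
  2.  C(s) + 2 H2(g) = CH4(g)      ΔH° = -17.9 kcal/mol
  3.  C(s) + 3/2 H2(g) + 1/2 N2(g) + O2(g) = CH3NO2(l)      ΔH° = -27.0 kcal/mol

ΔH° = -0.3 kcal/mol

eq. 1: not needed (CH3NH2(g) appears nowhere else).
eq. 2 reversed and × 3 (CH4(g) must end up as a reactant; ×3 to match 3 CH4(g) in the target): (-3)·(-17.9) = +53.7 kcal/mol
eq. 3 × 2 (scale by 2 for the 2 CH3NO2(l)): (2)·(-27.0) = -54.0 kcal/mol
ΔH° = (-3)·(-17.9) + (2)·(-27.0) = -0.3 kcal/mol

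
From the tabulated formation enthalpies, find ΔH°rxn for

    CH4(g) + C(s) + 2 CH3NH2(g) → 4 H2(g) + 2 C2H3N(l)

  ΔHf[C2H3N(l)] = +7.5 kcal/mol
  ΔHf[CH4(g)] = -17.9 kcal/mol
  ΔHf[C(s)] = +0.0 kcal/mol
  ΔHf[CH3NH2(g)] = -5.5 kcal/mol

Products: 4·(+0.0) + 2·(+7.5) = +15.0
Reactants: 1·(-17.9) + 1·(+0.0) + 2·(-5.5) = -28.9
ΔH°rxn = (+15.0) − (-28.9) = 43.9 kcal/mol

ΔH°rxn = 43.9 kcal/mol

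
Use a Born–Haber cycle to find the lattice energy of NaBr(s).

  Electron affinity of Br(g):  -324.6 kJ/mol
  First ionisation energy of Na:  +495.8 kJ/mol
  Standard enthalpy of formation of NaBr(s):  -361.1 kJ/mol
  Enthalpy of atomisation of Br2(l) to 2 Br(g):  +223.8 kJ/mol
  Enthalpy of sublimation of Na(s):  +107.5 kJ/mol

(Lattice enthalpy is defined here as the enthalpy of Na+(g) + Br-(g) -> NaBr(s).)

U = -751.7 kJ/mol

ΔHf° = 1·ΔHsub + 1·(ΣIE) + 1/2·D(Br2) + 1·EA + U
-361.1 = 1·(+107.5) + 1·(+495.8) + 1/2·(+223.8) + 1·(-324.6) + U
U = -361.1 − (+390.6) = -751.7 kJ/mol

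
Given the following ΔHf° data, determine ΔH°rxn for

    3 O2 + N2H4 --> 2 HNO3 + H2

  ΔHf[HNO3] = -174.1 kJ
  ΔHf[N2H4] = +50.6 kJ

Products: 2·(-174.1) + 1·(+0.0) = -348.2
Reactants: 3·(+0.0) + 1·(+50.6) = +50.6
ΔH°rxn = (-348.2) − (+50.6) = -398.8 kJ

ΔH°rxn = -398.8 kJ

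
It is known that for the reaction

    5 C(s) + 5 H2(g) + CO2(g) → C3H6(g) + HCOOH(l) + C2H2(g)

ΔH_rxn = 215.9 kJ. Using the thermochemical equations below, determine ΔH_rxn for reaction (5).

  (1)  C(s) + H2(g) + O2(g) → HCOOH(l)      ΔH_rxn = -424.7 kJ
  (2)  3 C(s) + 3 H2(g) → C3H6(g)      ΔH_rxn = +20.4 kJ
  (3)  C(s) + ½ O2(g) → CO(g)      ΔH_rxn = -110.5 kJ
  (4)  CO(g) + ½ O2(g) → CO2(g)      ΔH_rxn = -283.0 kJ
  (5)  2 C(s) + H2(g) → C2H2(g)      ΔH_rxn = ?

ΔH_rxn = 226.7 kJ

(1) as written (HCOOH(l) already on the product side): -424.7 kJ
(2) as written (C3H6(g) already on the product side): +20.4 kJ
(3) reversed: +110.5 kJ
(4) reversed (reverse to put CO2(g) on the reactant side): +283.0 kJ
(5) as written (C2H2(g) already on the product side): contributes x
+215.9 = (-424.7) + (+20.4) + (+110.5) + (+283.0) + x
x = (+215.9 − (-10.8)) / (1) = 226.7 kJ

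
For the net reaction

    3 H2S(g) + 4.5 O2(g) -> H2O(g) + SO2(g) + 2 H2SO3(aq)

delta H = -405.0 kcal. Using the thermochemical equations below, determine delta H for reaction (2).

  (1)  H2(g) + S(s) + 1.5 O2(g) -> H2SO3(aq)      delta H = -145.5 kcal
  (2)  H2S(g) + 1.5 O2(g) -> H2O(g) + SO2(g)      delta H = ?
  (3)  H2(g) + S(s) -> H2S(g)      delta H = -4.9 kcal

delta H = -123.8 kcal

(1) × 2: (2)·(-145.5) = -291.0 kcal
(2) as written: contributes x
(3) reversed and × 2: (-2)·(-4.9) = +9.8 kcal
-405.0 = (-291.0) + (+9.8) + x
x = (-405.0 − (-281.2)) / (1) = -123.8 kcal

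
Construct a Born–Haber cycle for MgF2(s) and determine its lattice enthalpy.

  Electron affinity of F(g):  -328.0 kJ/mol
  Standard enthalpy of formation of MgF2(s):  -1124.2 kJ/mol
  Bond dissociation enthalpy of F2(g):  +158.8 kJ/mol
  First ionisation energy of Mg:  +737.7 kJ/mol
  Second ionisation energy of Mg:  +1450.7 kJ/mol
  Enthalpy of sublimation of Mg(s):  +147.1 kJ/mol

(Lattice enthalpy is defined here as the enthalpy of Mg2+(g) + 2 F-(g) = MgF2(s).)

U = -2962.5 kJ/mol

ΔHf° = 1·ΔHsub + 1·(ΣIE) + 1·D(F2) + 2·EA + U
-1124.2 = 1·(+147.1) + 1·(+2188.4) + 1·(+158.8) + 2·(-328.0) + U
U = -1124.2 − (+1838.3) = -2962.5 kJ/mol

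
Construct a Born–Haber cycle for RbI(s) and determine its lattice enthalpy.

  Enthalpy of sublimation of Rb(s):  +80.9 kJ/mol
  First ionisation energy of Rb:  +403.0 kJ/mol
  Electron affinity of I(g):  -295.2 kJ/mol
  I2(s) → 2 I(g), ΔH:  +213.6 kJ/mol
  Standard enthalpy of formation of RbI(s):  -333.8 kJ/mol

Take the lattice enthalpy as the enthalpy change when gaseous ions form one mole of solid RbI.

U = -629.3 kJ/mol

ΔHf° = 1·ΔHsub + 1·(ΣIE) + 1/2·D(I2) + 1·EA + U
-333.8 = 1·(+80.9) + 1·(+403.0) + 1/2·(+213.6) + 1·(-295.2) + U
U = -333.8 − (+295.5) = -629.3 kJ/mol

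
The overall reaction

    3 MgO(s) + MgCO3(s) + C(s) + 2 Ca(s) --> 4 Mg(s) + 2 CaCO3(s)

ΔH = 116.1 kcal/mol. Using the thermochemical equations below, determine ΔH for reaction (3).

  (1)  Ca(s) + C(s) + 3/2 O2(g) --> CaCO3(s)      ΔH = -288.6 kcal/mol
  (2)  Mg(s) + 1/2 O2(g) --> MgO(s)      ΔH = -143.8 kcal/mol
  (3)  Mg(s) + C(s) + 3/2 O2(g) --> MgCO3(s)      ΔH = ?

(1) × 2 (scale by 2 for the 2 CaCO3(s)): (2)·(-288.6) = -577.2 kcal/mol
(2) reversed and × 3 (MgO(s) must end up as a reactant; scale by 3 for the 3 MgO(s)): (-3)·(-143.8) = +431.4 kcal/mol
(3) reversed (reverse to put MgCO3(s) on the reactant side): contributes −x
+116.1 = (-577.2) + (+431.4) − x
x = (+116.1 − (-145.8)) / (-1) = -261.9 kcal/mol

ΔH = -261.9 kcal/mol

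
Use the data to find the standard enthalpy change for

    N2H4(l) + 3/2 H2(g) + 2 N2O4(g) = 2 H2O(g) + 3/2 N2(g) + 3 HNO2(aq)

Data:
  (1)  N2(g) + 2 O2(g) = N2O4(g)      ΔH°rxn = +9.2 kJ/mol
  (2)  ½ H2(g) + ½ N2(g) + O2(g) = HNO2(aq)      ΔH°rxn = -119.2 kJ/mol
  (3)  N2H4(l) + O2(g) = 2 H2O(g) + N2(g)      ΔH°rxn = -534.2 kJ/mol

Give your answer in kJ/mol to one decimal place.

(1) reversed and × 2 (reverse to put N2O4(g) on the reactant side; scale by 2 for the 2 N2O4(g)): (-2)·(+9.2) = -18.4 kJ/mol
(2) × 3 (×3 to match 3 HNO2(aq) in the target): (3)·(-119.2) = -357.6 kJ/mol
(3) as written (N2H4(l) already on the reactant side): -534.2 kJ/mol
ΔH°rxn = (-2)·(+9.2) + (3)·(-119.2) + (1)·(-534.2) = -910.2 kJ/mol

ΔH°rxn = -910.2 kJ/mol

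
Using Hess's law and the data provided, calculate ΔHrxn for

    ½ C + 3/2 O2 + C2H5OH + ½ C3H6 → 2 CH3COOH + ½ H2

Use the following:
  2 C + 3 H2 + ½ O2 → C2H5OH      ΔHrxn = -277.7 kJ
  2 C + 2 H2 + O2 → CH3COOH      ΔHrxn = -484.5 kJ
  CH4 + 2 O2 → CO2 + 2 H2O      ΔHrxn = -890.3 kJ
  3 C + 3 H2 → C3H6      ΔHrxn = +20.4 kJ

equation 1 reversed: +277.7 kJ
equation 2 × 2: (2)·(-484.5) = -969.0 kJ
equation 3: not needed.
equation 4 reversed and × 1/2: (-1/2)·(+20.4) = -10.2 kJ
Summing the manipulated equations, ΔHrxn = (+277.7) + (-969.0) + (-10.2) = -701.5 kJ

ΔHrxn = -701.5 kJ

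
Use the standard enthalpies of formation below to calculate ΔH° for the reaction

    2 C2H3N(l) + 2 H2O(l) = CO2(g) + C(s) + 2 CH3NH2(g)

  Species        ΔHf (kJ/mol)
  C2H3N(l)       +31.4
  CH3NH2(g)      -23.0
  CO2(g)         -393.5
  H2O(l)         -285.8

Products: 1·(-393.5) + 1·(+0.0) + 2·(-23.0) = -439.5
Reactants: 2·(+31.4) + 2·(-285.8) = -508.8
ΔH° = (-439.5) − (-508.8) = 69.3 kJ/mol

ΔH° = 69.3 kJ/mol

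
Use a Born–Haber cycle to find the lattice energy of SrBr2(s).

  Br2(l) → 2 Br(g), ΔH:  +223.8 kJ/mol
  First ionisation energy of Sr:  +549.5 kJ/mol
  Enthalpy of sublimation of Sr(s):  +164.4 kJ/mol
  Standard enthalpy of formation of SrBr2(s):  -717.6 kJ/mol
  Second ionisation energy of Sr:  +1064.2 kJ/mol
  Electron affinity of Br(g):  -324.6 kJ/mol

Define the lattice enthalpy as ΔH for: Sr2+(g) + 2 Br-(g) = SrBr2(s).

U = -2070.3 kJ/mol

ΔHf° = 1·ΔHsub + 1·(ΣIE) + 1·D(Br2) + 2·EA + U
-717.6 = 1·(+164.4) + 1·(+1613.7) + 1·(+223.8) + 2·(-324.6) + U
U = -717.6 − (+1352.7) = -2070.3 kJ/mol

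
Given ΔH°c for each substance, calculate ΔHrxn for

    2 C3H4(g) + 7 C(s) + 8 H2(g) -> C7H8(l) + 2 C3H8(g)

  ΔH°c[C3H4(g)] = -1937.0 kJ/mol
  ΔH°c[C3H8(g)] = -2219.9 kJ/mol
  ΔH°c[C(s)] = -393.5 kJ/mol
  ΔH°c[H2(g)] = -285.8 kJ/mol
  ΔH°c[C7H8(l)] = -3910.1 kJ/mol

ΔHrxn = -565.0 kJ/mol

Using ΔH = Σ nΔHc°(reactants) − Σ nΔHc°(products):
= [2·(-1937.0) + 7·(-393.5) + 8·(-285.8)] − [1·(-3910.1) + 2·(-2219.9)]
= -565.0 kJ/mol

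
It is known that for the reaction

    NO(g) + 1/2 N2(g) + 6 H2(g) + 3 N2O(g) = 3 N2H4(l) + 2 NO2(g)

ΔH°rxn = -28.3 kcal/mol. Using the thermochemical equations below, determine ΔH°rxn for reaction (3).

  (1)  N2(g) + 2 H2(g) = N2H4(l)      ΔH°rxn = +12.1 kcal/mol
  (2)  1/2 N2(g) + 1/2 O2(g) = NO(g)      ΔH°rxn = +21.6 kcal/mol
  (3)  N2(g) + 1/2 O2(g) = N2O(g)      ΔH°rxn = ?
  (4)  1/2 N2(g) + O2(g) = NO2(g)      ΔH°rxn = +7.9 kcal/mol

(1) × 3: (3)·(+12.1) = +36.3 kcal/mol
(2) reversed: -21.6 kcal/mol
(3) reversed and × 3: contributes −3·x
(4) × 2: (2)·(+7.9) = +15.8 kcal/mol
-28.3 = (+36.3) + (-21.6) + (+15.8) − 3·x
x = (-28.3 − (+30.5)) / (-3) = 19.6 kcal/mol

ΔH°rxn = 19.6 kcal/mol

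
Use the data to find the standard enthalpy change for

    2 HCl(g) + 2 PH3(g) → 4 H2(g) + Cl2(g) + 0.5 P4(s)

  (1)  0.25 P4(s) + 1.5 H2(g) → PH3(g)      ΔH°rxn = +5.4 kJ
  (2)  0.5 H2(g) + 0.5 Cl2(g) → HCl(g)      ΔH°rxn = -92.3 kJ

ΔH°rxn = 173.8 kJ

(1) reversed and × 2: (-2)·(+5.4) = -10.8 kJ
(2) reversed and × 2: (-2)·(-92.3) = +184.6 kJ
ΔH°rxn = (-2)·(+5.4) + (-2)·(-92.3) = 173.8 kJ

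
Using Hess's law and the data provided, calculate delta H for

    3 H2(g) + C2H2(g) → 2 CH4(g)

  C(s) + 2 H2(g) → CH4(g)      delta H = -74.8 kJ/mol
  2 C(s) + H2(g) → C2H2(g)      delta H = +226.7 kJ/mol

equation 1 × 2: (2)·(-74.8) = -149.6 kJ/mol
equation 2 reversed: -226.7 kJ/mol
delta H = (-149.6) + (-226.7) = -376.3 kJ/mol

delta H = -376.3 kJ/mol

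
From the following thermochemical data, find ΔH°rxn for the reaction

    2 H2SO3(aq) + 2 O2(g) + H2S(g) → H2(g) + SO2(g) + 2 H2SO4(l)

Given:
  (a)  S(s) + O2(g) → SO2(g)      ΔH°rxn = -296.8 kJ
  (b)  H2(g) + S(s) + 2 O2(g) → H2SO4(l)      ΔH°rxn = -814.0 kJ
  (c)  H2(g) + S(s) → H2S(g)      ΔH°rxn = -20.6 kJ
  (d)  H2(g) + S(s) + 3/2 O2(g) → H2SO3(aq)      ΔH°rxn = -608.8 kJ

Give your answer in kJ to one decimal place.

ΔH°rxn = -686.6 kJ

(a) as written (SO2(g) already on the product side): -296.8 kJ
(b) × 2 (scale by 2 for the 2 H2SO4(l)): (2)·(-814.0) = -1628.0 kJ
(c) reversed (H2S(g) must end up as a reactant): +20.6 kJ
(d) reversed and × 2 (reverse to put H2SO3(aq) on the reactant side; ×2 to match 2 H2SO3(aq) in the target): (-2)·(-608.8) = +1217.6 kJ
Combining the equations, ΔH°rxn = (-296.8) + (-1628.0) + (+20.6) + (+1217.6) = -686.6 kJ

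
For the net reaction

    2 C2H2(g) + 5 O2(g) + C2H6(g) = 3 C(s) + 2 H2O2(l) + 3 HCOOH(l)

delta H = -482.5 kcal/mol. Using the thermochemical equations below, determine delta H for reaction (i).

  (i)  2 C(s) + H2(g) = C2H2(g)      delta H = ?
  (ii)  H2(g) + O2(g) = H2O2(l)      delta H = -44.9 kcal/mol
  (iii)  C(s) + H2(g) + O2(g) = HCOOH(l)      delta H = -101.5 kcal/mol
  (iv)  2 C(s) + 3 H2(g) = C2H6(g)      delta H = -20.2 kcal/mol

(i) reversed and × 2: contributes −2·x
(ii) × 2: (2)·(-44.9) = -89.8 kcal/mol
(iii) × 3: (3)·(-101.5) = -304.5 kcal/mol
(iv) reversed: +20.2 kcal/mol
-482.5 = (-89.8) + (-304.5) + (+20.2) − 2·x
x = (-482.5 − (-374.1)) / (-2) = 54.2 kcal/mol

delta H = 54.2 kcal/mol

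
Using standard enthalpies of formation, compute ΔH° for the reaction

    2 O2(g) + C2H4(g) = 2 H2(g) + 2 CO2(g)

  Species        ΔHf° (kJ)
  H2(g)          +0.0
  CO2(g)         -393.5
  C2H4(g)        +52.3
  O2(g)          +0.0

ΔH° = -839.3 kJ

Products: 2·(+0.0) + 2·(-393.5) = -787.0
Reactants: 2·(+0.0) + 1·(+52.3) = +52.3
ΔH° = (-787.0) − (+52.3) = -839.3 kJ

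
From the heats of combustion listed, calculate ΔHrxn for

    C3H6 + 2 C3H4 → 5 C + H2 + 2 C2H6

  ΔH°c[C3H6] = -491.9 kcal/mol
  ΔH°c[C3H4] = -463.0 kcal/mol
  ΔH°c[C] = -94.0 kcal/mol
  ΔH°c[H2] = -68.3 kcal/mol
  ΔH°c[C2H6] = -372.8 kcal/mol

Using ΔH = Σ nΔHc°(reactants) − Σ nΔHc°(products):
= [1·(-491.9) + 2·(-463.0)] − [5·(-94.0) + 1·(-68.3) + 2·(-372.8)]
= -134.0 kcal/mol

ΔHrxn = -134.0 kcal/mol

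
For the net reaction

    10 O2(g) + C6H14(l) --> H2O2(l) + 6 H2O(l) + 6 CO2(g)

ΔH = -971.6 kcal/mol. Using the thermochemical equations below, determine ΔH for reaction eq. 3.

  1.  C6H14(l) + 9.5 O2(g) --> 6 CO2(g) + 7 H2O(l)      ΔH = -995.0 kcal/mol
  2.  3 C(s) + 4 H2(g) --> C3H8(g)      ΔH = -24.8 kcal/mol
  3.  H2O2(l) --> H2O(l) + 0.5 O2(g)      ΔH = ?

eq. 1 as written (C6H14(l) already on the reactant side): -995.0 kcal/mol
eq. 2: not needed (C(s) appears nowhere else).
eq. 3 reversed (reverse to put H2O2(l) on the product side): contributes −x
-971.6 = (-995.0) − x
x = (-971.6 − (-995.0)) / (-1) = -23.4 kcal/mol

ΔH = -23.4 kcal/mol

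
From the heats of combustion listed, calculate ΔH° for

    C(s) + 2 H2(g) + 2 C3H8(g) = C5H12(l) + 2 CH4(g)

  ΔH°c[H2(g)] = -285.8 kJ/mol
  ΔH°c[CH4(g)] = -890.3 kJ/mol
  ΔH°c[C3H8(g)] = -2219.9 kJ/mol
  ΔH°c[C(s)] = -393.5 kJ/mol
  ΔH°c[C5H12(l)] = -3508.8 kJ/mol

Using ΔH = Σ nΔHc°(reactants) − Σ nΔHc°(products):
= [1·(-393.5) + 2·(-285.8) + 2·(-2219.9)] − [1·(-3508.8) + 2·(-890.3)]
= -115.5 kJ/mol

ΔH° = -115.5 kJ/mol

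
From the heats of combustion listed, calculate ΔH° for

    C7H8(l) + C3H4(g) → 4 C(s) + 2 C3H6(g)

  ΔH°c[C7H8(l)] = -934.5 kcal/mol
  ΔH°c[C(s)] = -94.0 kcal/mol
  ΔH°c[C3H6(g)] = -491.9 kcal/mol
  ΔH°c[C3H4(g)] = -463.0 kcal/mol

ΔH° = -37.7 kcal/mol

With combustion enthalpies, reactants minus products:
= [1·(-934.5) + 1·(-463.0)] − [4·(-94.0) + 2·(-491.9)]
= -37.7 kcal/mol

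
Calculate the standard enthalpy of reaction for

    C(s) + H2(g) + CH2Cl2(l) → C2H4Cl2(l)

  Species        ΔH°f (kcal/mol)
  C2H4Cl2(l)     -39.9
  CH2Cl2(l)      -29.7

ΔHrxn = -10.2 kcal/mol

Products: 1·(-39.9) = -39.9
Reactants: 1·(+0.0) + 1·(+0.0) + 1·(-29.7) = -29.7
ΔHrxn = (-39.9) − (-29.7) = -10.2 kcal/mol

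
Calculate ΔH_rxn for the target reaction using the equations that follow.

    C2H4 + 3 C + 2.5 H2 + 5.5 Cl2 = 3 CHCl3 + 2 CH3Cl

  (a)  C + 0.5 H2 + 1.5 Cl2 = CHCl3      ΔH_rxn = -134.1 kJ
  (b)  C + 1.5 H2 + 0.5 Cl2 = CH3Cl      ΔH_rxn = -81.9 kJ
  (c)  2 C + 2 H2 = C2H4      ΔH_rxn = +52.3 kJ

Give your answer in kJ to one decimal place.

ΔH_rxn = -618.4 kJ

(a) × 3: (3)·(-134.1) = -402.3 kJ
(b) × 2: (2)·(-81.9) = -163.8 kJ
(c) reversed: -52.3 kJ
Since enthalpy is a state function, ΔH_rxn = (3)·(-134.1) + (2)·(-81.9) + (-1)·(+52.3) = -618.4 kJ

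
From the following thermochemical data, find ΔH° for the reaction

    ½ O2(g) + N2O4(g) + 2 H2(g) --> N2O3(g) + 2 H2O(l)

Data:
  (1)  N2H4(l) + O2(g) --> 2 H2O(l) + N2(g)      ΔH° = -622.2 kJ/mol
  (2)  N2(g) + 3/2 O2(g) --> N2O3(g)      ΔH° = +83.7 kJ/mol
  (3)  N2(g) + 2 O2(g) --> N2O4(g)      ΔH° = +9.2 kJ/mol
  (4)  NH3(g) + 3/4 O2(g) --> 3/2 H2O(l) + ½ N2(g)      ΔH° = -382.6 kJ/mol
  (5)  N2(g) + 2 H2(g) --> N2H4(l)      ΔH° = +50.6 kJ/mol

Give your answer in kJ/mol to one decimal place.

ΔH° = -497.1 kJ/mol

(1) as written: -622.2 kJ/mol
(2) as written: +83.7 kJ/mol
(3) reversed: -9.2 kJ/mol
(4): not needed.
(5) as written: +50.6 kJ/mol
Summing the manipulated equations, ΔH° = (-622.2) + (+83.7) + (-9.2) + (+50.6) = -497.1 kJ/mol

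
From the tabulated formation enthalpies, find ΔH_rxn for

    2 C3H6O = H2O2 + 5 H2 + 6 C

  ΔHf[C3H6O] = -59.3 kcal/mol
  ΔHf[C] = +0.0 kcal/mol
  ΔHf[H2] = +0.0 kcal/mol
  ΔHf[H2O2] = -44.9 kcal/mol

Products: 1·(-44.9) + 5·(+0.0) + 6·(+0.0) = -44.9
Reactants: 2·(-59.3) = -118.6
ΔH_rxn = (-44.9) − (-118.6) = 73.7 kcal/mol

ΔH_rxn = 73.7 kcal/mol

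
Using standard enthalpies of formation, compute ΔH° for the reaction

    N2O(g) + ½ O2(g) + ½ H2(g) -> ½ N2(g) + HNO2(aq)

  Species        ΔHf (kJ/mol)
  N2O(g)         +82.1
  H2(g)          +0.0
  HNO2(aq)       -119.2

Products: 1/2·(+0.0) + 1·(-119.2) = -119.2
Reactants: 1·(+82.1) + 1/2·(+0.0) + 1/2·(+0.0) = +82.1
ΔH° = (-119.2) − (+82.1) = -201.3 kJ/mol

ΔH° = -201.3 kJ/mol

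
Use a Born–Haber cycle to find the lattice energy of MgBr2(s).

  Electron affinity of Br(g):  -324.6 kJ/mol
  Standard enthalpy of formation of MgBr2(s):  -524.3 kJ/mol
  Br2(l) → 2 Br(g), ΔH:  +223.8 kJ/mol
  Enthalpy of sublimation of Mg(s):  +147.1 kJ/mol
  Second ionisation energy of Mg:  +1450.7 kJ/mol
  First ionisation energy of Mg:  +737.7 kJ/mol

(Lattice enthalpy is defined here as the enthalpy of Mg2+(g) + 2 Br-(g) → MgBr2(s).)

U = -2434.4 kJ/mol

ΔHf° = 1·ΔHsub + 1·(ΣIE) + 1·D(Br2) + 2·EA + U
-524.3 = 1·(+147.1) + 1·(+2188.4) + 1·(+223.8) + 2·(-324.6) + U
U = -524.3 − (+1910.1) = -2434.4 kJ/mol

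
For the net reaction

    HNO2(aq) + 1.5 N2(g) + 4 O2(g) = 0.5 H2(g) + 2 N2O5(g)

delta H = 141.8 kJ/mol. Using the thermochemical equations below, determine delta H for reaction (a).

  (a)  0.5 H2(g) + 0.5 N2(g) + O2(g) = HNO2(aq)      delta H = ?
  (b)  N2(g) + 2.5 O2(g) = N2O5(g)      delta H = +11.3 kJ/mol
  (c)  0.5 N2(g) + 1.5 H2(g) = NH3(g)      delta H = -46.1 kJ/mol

(a) reversed: contributes −x
(b) × 2: (2)·(+11.3) = +22.6 kJ/mol
(c): not needed.
+141.8 = (+22.6) − x
x = (+141.8 − (+22.6)) / (-1) = -119.2 kJ/mol

delta H = -119.2 kJ/mol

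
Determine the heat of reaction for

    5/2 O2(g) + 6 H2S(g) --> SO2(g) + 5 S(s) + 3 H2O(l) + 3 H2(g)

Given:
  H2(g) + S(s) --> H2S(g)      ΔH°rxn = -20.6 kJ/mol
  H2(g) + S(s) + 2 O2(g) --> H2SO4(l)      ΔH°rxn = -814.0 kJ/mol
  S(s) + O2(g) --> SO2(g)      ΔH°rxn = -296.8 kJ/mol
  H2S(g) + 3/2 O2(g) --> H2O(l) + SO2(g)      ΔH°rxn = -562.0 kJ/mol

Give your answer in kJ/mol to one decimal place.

ΔH°rxn = -1030.6 kJ/mol

equation 1 reversed and × 3: (-3)·(-20.6) = +61.8 kJ/mol
equation 2: not needed.
equation 3 reversed and × 2: (-2)·(-296.8) = +593.6 kJ/mol
equation 4 × 3: (3)·(-562.0) = -1686.0 kJ/mol
By Hess's law, ΔH°rxn = (+61.8) + (+593.6) + (-1686.0) = -1030.6 kJ/mol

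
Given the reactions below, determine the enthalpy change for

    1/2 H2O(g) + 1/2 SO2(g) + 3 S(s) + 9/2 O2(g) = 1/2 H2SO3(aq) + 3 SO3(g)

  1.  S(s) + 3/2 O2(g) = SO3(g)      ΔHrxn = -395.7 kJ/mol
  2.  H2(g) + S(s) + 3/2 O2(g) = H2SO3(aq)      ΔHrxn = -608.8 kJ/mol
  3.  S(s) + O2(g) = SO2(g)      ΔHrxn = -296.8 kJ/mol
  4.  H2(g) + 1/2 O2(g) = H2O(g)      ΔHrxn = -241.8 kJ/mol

eq. 1 × 3: (3)·(-395.7) = -1187.1 kJ/mol
eq. 2 × 1/2: (1/2)·(-608.8) = -304.4 kJ/mol
eq. 3 reversed and × 1/2: (-1/2)·(-296.8) = +148.4 kJ/mol
eq. 4 reversed and × 1/2: (-1/2)·(-241.8) = +120.9 kJ/mol
Since enthalpy is a state function, ΔHrxn = (3)·(-395.7) + (1/2)·(-608.8) + (-1/2)·(-296.8) + (-1/2)·(-241.8) = -1222.2 kJ/mol

ΔHrxn = -1222.2 kJ/mol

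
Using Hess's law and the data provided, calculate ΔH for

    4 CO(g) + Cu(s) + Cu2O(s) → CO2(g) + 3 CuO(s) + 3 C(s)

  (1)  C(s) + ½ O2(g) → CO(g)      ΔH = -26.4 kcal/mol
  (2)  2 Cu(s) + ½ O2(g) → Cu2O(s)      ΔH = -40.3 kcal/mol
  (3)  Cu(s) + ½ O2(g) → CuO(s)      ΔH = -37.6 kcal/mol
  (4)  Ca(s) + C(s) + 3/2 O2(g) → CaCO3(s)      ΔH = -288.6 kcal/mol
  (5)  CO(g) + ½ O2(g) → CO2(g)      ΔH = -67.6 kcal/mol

(1) reversed and × 3: (-3)·(-26.4) = +79.2 kcal/mol
(2) reversed: +40.3 kcal/mol
(3) × 3: (3)·(-37.6) = -112.8 kcal/mol
(4): not needed.
(5) as written: -67.6 kcal/mol
ΔH = (-3)·(-26.4) + (-1)·(-40.3) + (3)·(-37.6) + (1)·(-67.6) = -60.9 kcal/mol

ΔH = -60.9 kcal/mol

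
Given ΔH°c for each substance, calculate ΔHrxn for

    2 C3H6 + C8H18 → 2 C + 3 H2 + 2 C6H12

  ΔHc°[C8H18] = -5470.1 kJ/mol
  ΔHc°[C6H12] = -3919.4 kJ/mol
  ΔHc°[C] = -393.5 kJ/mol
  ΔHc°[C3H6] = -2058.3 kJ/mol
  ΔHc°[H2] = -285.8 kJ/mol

With combustion enthalpies, reactants minus products:
= [2·(-2058.3) + 1·(-5470.1)] − [2·(-393.5) + 3·(-285.8) + 2·(-3919.4)]
= -103.5 kJ/mol

ΔHrxn = -103.5 kJ/mol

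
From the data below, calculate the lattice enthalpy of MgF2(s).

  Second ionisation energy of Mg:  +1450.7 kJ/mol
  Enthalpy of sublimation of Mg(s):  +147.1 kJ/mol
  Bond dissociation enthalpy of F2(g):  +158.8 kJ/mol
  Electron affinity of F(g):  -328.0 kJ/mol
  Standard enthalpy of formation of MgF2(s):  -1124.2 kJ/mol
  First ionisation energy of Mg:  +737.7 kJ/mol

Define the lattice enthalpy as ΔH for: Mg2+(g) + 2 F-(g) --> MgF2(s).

U = -2962.5 kJ/mol

ΔHf° = 1·ΔHsub + 1·(ΣIE) + 1·D(F2) + 2·EA + U
-1124.2 = 1·(+147.1) + 1·(+2188.4) + 1·(+158.8) + 2·(-328.0) + U
U = -1124.2 − (+1838.3) = -2962.5 kJ/mol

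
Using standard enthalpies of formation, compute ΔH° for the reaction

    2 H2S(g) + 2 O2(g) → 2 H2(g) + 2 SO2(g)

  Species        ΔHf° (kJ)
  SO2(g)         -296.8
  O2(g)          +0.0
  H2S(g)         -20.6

ΔH°rxn = Σ nΔHf°(products) − Σ nΔHf°(reactants).
Products: 2·(+0.0) + 2·(-296.8) = -593.6
Reactants: 2·(-20.6) + 2·(+0.0) = -41.2
ΔH° = (-593.6) − (-41.2) = -552.4 kJ

ΔH° = -552.4 kJ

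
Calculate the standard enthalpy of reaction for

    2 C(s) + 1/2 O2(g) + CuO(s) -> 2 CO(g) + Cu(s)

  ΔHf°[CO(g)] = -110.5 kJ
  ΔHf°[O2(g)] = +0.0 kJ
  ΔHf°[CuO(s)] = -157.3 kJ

ΔHrxn = -63.7 kJ

Products: 2·(-110.5) + 1·(+0.0) = -221.0
Reactants: 2·(+0.0) + 1/2·(+0.0) + 1·(-157.3) = -157.3
ΔHrxn = (-221.0) − (-157.3) = -63.7 kJ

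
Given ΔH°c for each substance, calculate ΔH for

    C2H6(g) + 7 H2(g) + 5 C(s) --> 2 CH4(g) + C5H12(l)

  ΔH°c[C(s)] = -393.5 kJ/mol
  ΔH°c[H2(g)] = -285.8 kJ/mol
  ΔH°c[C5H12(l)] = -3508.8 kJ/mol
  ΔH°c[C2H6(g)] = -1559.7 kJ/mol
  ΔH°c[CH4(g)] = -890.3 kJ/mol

ΔH = -238.4 kJ/mol

Using ΔH = Σ nΔHc°(reactants) − Σ nΔHc°(products):
= [1·(-1559.7) + 7·(-285.8) + 5·(-393.5)] − [2·(-890.3) + 1·(-3508.8)]
= -238.4 kJ/mol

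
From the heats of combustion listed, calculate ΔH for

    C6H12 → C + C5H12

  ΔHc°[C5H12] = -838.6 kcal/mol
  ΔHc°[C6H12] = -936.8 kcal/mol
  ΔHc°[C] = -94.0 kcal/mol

Using ΔH = Σ nΔHc°(reactants) − Σ nΔHc°(products):
= [1·(-936.8)] − [1·(-94.0) + 1·(-838.6)]
= -4.2 kcal/mol

ΔH = -4.2 kcal/mol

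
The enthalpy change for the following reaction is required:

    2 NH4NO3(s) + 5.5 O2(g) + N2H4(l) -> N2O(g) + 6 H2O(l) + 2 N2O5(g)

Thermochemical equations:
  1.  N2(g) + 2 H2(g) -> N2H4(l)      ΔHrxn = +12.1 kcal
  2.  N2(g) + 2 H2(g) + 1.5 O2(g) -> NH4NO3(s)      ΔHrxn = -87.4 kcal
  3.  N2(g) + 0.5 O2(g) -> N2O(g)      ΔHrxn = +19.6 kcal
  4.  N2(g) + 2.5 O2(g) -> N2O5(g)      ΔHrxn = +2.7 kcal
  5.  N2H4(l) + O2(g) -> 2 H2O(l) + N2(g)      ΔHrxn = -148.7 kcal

eq. 1 × 2: (2)·(+12.1) = +24.2 kcal
eq. 2 reversed and × 2: (-2)·(-87.4) = +174.8 kcal
eq. 3 as written: +19.6 kcal
eq. 4 × 2: (2)·(+2.7) = +5.4 kcal
eq. 5 × 3: (3)·(-148.7) = -446.1 kcal
ΔHrxn = (2)·(+12.1) + (-2)·(-87.4) + (1)·(+19.6) + (2)·(+2.7) + (3)·(-148.7) = -222.1 kcal

ΔHrxn = -222.1 kcal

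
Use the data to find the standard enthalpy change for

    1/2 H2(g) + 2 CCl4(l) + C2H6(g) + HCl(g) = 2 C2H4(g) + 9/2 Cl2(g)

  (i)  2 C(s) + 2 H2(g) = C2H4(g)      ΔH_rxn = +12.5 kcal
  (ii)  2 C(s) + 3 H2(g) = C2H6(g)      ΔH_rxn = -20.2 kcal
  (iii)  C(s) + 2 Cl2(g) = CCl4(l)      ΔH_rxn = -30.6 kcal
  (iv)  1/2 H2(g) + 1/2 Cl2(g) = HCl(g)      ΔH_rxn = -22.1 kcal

ΔH_rxn = 128.5 kcal

(i) × 2 (×2 to match 2 C2H4(g) in the target): (2)·(+12.5) = +25.0 kcal
(ii) reversed (C2H6(g) must end up as a reactant): +20.2 kcal
(iii) reversed and × 2 (CCl4(l) must end up as a reactant; scale by 2 for the 2 CCl4(l)): (-2)·(-30.6) = +61.2 kcal
(iv) reversed (reverse to put HCl(g) on the reactant side): +22.1 kcal
By Hess's law, ΔH_rxn = (2)·(+12.5) + (-1)·(-20.2) + (-2)·(-30.6) + (-1)·(-22.1) = 128.5 kcal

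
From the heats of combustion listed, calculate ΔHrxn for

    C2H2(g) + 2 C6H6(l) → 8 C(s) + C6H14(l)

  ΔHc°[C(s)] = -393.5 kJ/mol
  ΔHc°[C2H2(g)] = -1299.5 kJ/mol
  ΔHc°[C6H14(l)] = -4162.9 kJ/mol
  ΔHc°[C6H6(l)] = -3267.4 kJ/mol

Using ΔH = Σ nΔHc°(reactants) − Σ nΔHc°(products):
= [1·(-1299.5) + 2·(-3267.4)] − [8·(-393.5) + 1·(-4162.9)]
= -523.4 kJ/mol

ΔHrxn = -523.4 kJ/mol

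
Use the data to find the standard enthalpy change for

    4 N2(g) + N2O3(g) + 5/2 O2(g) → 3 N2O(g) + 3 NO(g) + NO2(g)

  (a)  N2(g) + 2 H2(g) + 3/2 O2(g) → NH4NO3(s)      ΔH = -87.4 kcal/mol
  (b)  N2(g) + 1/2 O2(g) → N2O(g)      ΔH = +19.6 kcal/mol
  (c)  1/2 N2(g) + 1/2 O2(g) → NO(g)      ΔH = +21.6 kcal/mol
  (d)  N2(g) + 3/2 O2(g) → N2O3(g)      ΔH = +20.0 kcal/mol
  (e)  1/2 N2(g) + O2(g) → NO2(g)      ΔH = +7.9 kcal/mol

(a): not needed.
(b) × 3: (3)·(+19.6) = +58.8 kcal/mol
(c) × 3: (3)·(+21.6) = +64.8 kcal/mol
(d) reversed: -20.0 kcal/mol
(e) as written: +7.9 kcal/mol
ΔH = (3)·(+19.6) + (3)·(+21.6) + (-1)·(+20.0) + (1)·(+7.9) = 111.5 kcal/mol

ΔH = 111.5 kcal/mol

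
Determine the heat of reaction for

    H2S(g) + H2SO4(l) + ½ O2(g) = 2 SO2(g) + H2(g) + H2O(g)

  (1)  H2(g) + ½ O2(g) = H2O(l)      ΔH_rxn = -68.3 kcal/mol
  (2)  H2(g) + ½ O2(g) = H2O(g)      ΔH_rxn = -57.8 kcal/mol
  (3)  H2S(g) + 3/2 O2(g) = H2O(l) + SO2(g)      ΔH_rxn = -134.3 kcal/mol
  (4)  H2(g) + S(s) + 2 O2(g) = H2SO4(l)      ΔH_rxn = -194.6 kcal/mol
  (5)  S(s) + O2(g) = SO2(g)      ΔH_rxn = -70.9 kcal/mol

(1) reversed: +68.3 kcal/mol
(2) as written: -57.8 kcal/mol
(3) as written: -134.3 kcal/mol
(4) reversed: +194.6 kcal/mol
(5) as written: -70.9 kcal/mol
Combining the equations, ΔH_rxn = (+68.3) + (-57.8) + (-134.3) + (+194.6) + (-70.9) = -0.1 kcal/mol

ΔH_rxn = -0.1 kcal/mol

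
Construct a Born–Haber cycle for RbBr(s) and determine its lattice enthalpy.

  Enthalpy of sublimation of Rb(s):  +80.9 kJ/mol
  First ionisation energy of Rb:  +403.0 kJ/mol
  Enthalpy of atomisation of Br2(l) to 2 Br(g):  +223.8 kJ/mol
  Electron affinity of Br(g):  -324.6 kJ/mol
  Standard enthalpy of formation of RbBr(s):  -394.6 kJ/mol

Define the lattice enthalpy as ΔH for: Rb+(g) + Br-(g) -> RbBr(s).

ΔHf° = 1·ΔHsub + 1·(ΣIE) + 1/2·D(Br2) + 1·EA + U
-394.6 = 1·(+80.9) + 1·(+403.0) + 1/2·(+223.8) + 1·(-324.6) + U
U = -394.6 − (+271.2) = -665.8 kJ/mol

U = -665.8 kJ/mol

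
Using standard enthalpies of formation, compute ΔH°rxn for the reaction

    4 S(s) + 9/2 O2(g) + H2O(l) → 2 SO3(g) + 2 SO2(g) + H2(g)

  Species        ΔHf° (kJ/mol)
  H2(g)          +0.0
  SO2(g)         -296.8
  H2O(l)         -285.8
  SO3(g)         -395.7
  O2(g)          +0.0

Products: 2·(-395.7) + 2·(-296.8) + 1·(+0.0) = -1385.0
Reactants: 4·(+0.0) + 9/2·(+0.0) + 1·(-285.8) = -285.8
ΔH°rxn = (-1385.0) − (-285.8) = -1099.2 kJ/mol

ΔH°rxn = -1099.2 kJ/mol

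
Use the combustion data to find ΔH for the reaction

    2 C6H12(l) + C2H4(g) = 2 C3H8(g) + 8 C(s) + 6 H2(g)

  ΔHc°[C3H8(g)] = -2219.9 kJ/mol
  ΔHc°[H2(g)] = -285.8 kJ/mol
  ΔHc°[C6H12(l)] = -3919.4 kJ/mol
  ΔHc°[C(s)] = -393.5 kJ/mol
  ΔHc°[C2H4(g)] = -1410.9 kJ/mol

ΔH = 52.9 kJ/mol

With combustion enthalpies, reactants minus products:
= [2·(-3919.4) + 1·(-1410.9)] − [2·(-2219.9) + 8·(-393.5) + 6·(-285.8)]
= 52.9 kJ/mol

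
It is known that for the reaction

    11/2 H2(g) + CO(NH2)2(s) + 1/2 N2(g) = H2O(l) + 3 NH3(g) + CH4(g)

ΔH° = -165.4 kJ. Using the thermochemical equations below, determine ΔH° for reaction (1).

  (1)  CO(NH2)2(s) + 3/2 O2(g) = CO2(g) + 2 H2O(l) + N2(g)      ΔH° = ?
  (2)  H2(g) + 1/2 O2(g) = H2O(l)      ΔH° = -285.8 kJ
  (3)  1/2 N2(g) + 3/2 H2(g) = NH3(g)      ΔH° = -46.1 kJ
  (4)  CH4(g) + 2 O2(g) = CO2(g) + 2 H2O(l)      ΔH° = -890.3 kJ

ΔH° = -631.6 kJ

(1) as written: contributes x
(2) as written: -285.8 kJ
(3) × 3: (3)·(-46.1) = -138.3 kJ
(4) reversed: +890.3 kJ
-165.4 = (-285.8) + (-138.3) + (+890.3) + x
x = (-165.4 − (+466.2)) / (1) = -631.6 kJ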